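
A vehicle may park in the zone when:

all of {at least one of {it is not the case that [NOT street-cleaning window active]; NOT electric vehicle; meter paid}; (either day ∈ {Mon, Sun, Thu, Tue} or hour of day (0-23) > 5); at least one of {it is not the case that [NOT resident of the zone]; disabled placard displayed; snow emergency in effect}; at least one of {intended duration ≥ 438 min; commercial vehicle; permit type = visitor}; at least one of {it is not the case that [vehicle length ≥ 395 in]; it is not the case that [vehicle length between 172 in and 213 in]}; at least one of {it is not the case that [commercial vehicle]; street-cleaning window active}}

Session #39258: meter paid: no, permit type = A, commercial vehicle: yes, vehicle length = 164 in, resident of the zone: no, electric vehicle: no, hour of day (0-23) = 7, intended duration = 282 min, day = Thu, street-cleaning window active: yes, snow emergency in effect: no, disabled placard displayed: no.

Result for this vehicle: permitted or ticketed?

Ticketed

Atomic conditions:
  NOT street-cleaning window active: yes → false
  NOT electric vehicle: no → true
  meter paid: no → false
  day ∈ {Mon, Sun, Thu, Tue}: Thu is in the set → true
  hour of day (0-23) > 5: 7 > 5 is true
  NOT resident of the zone: no → true
  disabled placard displayed: no → false
  snow emergency in effect: no → false
  intended duration ≥ 438 min: 282 ≥ 438 is false
  commercial vehicle: yes → true
  permit type = visitor: A == visitor is false
  vehicle length ≥ 395 in: 164 ≥ 395 is false
  vehicle length between 172 in and 213 in: 164 in [172, 213] is false
  street-cleaning window active: yes → true
Combine:
[1.1] NOT false = true
[1] true OR true OR false = true
[2] true OR true = true
[3.1] NOT true = false
[3] false OR false OR false = false
[4] false OR true OR false = true
[5.1] NOT false = true
[5.2] NOT false = true
[5] true OR true = true
[6.1] NOT true = false
[6] false OR true = true
[root] true AND true AND false AND true AND true AND true = false
Overall: false → ticketed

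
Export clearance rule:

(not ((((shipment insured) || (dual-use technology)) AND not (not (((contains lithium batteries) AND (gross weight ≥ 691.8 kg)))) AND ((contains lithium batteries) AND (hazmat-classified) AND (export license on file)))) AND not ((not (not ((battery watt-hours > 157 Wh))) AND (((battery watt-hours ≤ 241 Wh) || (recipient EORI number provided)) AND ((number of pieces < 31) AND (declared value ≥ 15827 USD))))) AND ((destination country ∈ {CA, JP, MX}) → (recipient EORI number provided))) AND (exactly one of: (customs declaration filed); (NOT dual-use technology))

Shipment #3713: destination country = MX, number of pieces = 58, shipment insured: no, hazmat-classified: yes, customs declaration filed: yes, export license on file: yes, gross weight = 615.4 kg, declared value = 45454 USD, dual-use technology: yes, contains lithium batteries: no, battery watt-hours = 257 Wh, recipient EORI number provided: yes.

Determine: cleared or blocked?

Cleared

Atomic conditions:
  shipment insured: no → false
  dual-use technology: yes → true
  contains lithium batteries: no → false
  gross weight ≥ 691.8 kg: 615.4 ≥ 691.8 is false
  hazmat-classified: yes → true
  export license on file: yes → true
  battery watt-hours > 157 Wh: 257 > 157 is true
  battery watt-hours ≤ 241 Wh: 257 ≤ 241 is false
  recipient EORI number provided: yes → true
  number of pieces < 31: 58 < 31 is false
  declared value ≥ 15827 USD: 45454 ≥ 15827 is true
  destination country ∈ {CA, JP, MX}: MX is in the set → true
  customs declaration filed: yes → true
  NOT dual-use technology: yes → false
Combine:
[1.1.1.1] false OR true = true
[1.1.1.2.1.1] false AND false = false
[1.1.1.2.1] NOT false = true
[1.1.1.2] NOT true = false
[1.1.1.3] false AND true AND true = false
[1.1.1] true AND false AND false = false
[1.1] NOT false = true
[1.2.1.1.1] NOT true = false
[1.2.1.1] NOT false = true
[1.2.1.2.1] false OR true = true
[1.2.1.2.2] false AND true = false
[1.2.1.2] true AND false = false
[1.2.1] true AND false = false
[1.2] NOT false = true
[1.3] true → true = true
[1] true AND true AND true = true
[2] exactly-one(true, false) = true
[root] true AND true = true
Overall: true → cleared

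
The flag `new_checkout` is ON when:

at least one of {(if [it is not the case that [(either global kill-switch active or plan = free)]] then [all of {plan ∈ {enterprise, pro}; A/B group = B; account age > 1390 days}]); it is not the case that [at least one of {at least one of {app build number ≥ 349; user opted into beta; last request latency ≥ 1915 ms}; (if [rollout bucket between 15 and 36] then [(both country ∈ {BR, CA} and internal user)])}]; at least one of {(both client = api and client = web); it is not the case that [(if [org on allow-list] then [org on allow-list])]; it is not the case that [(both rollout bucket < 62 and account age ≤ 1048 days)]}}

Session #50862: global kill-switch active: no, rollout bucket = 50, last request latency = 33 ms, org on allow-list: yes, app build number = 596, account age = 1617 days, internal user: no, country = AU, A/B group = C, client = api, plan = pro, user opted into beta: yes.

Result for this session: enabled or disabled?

Atomic conditions:
  global kill-switch active: no → false
  plan = free: pro == free is false
  plan ∈ {enterprise, pro}: pro is in the set → true
  A/B group = B: C == B is false
  account age > 1390 days: 1617 > 1390 is true
  app build number ≥ 349: 596 ≥ 349 is true
  user opted into beta: yes → true
  last request latency ≥ 1915 ms: 33 ≥ 1915 is false
  rollout bucket between 15 and 36: 50 in [15, 36] is false
  country ∈ {BR, CA}: AU is not in the set → false
  internal user: no → false
  client = api: api == api is true
  client = web: api == web is false
  org on allow-list: yes → true
  rollout bucket < 62: 50 < 62 is true
  account age ≤ 1048 days: 1617 ≤ 1048 is false
Combine:
[1.1.1] false OR false = false
[1.1] NOT false = true
[1.2] true AND false AND true = false
[1] true → false = false
[2.1.1] true OR true OR false = true
[2.1.2.2] false AND false = false
[2.1.2] false → false (antecedent false ⇒ implication holds) = true
[2.1] true OR true = true
[2] NOT true = false
[3.1] true AND false = false
[3.2.1] true → true = true
[3.2] NOT true = false
[3.3.1] true AND false = false
[3.3] NOT false = true
[3] false OR false OR true = true
[root] false OR false OR true = true
Overall: true → enabled

Enabled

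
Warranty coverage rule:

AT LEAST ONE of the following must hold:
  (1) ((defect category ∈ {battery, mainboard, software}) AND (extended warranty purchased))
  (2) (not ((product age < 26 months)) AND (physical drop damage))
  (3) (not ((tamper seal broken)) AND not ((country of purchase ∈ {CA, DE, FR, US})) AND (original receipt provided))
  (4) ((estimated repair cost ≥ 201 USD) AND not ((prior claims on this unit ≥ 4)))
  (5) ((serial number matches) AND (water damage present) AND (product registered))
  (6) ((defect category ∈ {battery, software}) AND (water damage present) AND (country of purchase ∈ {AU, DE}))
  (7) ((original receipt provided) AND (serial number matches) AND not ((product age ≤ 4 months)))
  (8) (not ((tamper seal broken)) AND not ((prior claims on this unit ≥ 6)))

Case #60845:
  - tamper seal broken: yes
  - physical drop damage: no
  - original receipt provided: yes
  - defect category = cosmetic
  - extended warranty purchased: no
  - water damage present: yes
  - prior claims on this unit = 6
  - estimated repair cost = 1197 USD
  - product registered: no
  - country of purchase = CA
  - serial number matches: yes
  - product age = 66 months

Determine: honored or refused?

Atomic conditions:
  defect category ∈ {battery, mainboard, software}: cosmetic is not in the set → false
  extended warranty purchased: no → false
  product age < 26 months: 66 < 26 is false
  physical drop damage: no → false
  tamper seal broken: yes → true
  country of purchase ∈ {CA, DE, FR, US}: CA is in the set → true
  original receipt provided: yes → true
  estimated repair cost ≥ 201 USD: 1197 ≥ 201 is true
  prior claims on this unit ≥ 4: 6 ≥ 4 is true
  serial number matches: yes → true
  water damage present: yes → true
  product registered: no → false
  defect category ∈ {battery, software}: cosmetic is not in the set → false
  country of purchase ∈ {AU, DE}: CA is not in the set → false
  product age ≤ 4 months: 66 ≤ 4 is false
  prior claims on this unit ≥ 6: 6 ≥ 6 is true
Combine:
[1] false AND false = false
[2.1] NOT false = true
[2] true AND false = false
[3.1] NOT true = false
[3.2] NOT true = false
[3] false AND false AND true = false
[4.2] NOT true = false
[4] true AND false = false
[5] true AND true AND false = false
[6] false AND true AND false = false
[7.3] NOT false = true
[7] true AND true AND true = true
[8.1] NOT true = false
[8.2] NOT true = false
[8] false AND false = false
[root] false OR false OR false OR false OR false OR false OR true OR false = true
Overall: true → honored

Honored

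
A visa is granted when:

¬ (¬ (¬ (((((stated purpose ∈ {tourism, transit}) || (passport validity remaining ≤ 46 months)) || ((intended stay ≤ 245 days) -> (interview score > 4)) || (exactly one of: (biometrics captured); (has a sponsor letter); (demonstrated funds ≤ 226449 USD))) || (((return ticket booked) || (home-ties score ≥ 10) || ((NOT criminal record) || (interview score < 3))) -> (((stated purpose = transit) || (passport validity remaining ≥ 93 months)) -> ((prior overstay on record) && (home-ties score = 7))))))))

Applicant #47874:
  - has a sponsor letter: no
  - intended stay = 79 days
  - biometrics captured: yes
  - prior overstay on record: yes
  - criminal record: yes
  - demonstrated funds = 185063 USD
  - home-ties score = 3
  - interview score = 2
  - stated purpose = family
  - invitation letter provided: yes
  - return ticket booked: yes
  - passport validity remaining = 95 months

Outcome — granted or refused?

Granted

Atomic conditions:
  stated purpose ∈ {tourism, transit}: family is not in the set → false
  passport validity remaining ≤ 46 months: 95 ≤ 46 is false
  intended stay ≤ 245 days: 79 ≤ 245 is true
  interview score > 4: 2 > 4 is false
  biometrics captured: yes → true
  has a sponsor letter: no → false
  demonstrated funds ≤ 226449 USD: 185063 ≤ 226449 is true
  return ticket booked: yes → true
  home-ties score ≥ 10: 3 ≥ 10 is false
  NOT criminal record: yes → false
  interview score < 3: 2 < 3 is true
  stated purpose = transit: family == transit is false
  passport validity remaining ≥ 93 months: 95 ≥ 93 is true
  prior overstay on record: yes → true
  home-ties score = 7: 3 == 7 is false
Combine:
[1.1.1.1.1] false OR false = false
[1.1.1.1.2] true → false = false
[1.1.1.1.3] exactly-one(true, false, true) = false
[1.1.1.1] false OR false OR false = false
[1.1.1.2.1.3] false OR true = true
[1.1.1.2.1] true OR false OR true = true
[1.1.1.2.2.1] false OR true = true
[1.1.1.2.2.2] true AND false = false
[1.1.1.2.2] true → false = false
[1.1.1.2] true → false = false
[1.1.1] false OR false = false
[1.1] NOT false = true
[1] NOT true = false
[root] NOT false = true
Overall: true → granted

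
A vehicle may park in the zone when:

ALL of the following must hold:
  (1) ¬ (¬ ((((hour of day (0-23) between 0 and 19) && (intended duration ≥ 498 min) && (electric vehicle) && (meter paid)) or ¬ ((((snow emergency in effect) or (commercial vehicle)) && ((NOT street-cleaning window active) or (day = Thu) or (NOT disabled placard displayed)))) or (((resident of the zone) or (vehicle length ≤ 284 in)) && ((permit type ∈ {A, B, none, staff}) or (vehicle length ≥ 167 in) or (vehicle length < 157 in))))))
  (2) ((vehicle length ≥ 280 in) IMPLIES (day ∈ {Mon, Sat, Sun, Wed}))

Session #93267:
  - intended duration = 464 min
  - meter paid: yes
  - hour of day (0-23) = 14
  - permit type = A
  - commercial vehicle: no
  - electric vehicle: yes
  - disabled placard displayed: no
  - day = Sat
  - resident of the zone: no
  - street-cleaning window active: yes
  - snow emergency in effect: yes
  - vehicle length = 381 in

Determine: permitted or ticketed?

Ticketed

Atomic conditions:
  hour of day (0-23) between 0 and 19: 14 in [0, 19] is true
  intended duration ≥ 498 min: 464 ≥ 498 is false
  electric vehicle: yes → true
  meter paid: yes → true
  snow emergency in effect: yes → true
  commercial vehicle: no → false
  NOT street-cleaning window active: yes → false
  day = Thu: Sat == Thu is false
  NOT disabled placard displayed: no → true
  resident of the zone: no → false
  vehicle length ≤ 284 in: 381 ≤ 284 is false
  permit type ∈ {A, B, none, staff}: A is in the set → true
  vehicle length ≥ 167 in: 381 ≥ 167 is true
  vehicle length < 157 in: 381 < 157 is false
  vehicle length ≥ 280 in: 381 ≥ 280 is true
  day ∈ {Mon, Sat, Sun, Wed}: Sat is in the set → true
Combine:
[1.1.1.1] true AND false AND true AND true = false
[1.1.1.2.1.1] true OR false = true
[1.1.1.2.1.2] false OR false OR true = true
[1.1.1.2.1] true AND true = true
[1.1.1.2] NOT true = false
[1.1.1.3.1] false OR false = false
[1.1.1.3.2] true OR true OR false = true
[1.1.1.3] false AND true = false
[1.1.1] false OR false OR false = false
[1.1] NOT false = true
[1] NOT true = false
[2] true → true = true
[root] false AND true = false
Overall: false → ticketed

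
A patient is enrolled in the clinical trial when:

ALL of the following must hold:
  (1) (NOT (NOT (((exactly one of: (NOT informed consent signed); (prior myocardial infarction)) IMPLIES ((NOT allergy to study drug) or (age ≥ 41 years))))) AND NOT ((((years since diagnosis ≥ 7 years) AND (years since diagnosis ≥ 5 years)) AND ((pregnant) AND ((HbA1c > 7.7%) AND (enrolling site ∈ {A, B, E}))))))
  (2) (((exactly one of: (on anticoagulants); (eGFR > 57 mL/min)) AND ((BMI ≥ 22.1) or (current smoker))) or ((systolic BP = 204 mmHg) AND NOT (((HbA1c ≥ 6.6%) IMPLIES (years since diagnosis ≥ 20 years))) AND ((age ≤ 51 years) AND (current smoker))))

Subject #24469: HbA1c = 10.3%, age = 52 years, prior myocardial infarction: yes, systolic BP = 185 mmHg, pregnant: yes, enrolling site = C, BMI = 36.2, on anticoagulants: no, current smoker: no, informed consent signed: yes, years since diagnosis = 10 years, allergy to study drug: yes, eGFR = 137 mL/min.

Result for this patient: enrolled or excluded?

Enrolled

Atomic conditions:
  NOT informed consent signed: yes → false
  prior myocardial infarction: yes → true
  NOT allergy to study drug: yes → false
  age ≥ 41 years: 52 ≥ 41 is true
  years since diagnosis ≥ 7 years: 10 ≥ 7 is true
  years since diagnosis ≥ 5 years: 10 ≥ 5 is true
  pregnant: yes → true
  HbA1c > 7.7%: 10.3 > 7.7 is true
  enrolling site ∈ {A, B, E}: C is not in the set → false
  on anticoagulants: no → false
  eGFR > 57 mL/min: 137 > 57 is true
  BMI ≥ 22.1: 36.2 ≥ 22.1 is true
  current smoker: no → false
  systolic BP = 204 mmHg: 185 == 204 is false
  HbA1c ≥ 6.6%: 10.3 ≥ 6.6 is true
  years since diagnosis ≥ 20 years: 10 ≥ 20 is false
  age ≤ 51 years: 52 ≤ 51 is false
Combine:
[1.1.1.1.1] exactly-one(false, true) = true
[1.1.1.1.2] false OR true = true
[1.1.1.1] true → true = true
[1.1.1] NOT true = false
[1.1] NOT false = true
[1.2.1.1] true AND true = true
[1.2.1.2.2] true AND false = false
[1.2.1.2] true AND false = false
[1.2.1] true AND false = false
[1.2] NOT false = true
[1] true AND true = true
[2.1.1] exactly-one(false, true) = true
[2.1.2] true OR false = true
[2.1] true AND true = true
[2.2.2.1] true → false = false
[2.2.2] NOT false = true
[2.2.3] false AND false = false
[2.2] false AND true AND false = false
[2] true OR false = true
[root] true AND true = true
Overall: true → enrolled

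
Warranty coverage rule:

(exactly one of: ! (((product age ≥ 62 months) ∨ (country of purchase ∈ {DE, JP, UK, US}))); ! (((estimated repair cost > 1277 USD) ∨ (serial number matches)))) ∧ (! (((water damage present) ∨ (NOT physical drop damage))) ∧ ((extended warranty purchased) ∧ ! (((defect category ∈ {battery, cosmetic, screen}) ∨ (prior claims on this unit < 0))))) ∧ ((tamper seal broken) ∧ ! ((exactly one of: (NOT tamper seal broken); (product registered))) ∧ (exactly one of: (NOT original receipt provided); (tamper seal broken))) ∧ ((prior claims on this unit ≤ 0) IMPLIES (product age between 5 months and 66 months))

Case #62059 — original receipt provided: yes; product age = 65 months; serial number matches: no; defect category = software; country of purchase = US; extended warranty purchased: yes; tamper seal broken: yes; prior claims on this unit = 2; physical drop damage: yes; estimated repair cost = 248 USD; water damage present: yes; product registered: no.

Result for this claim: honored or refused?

Refused

Atomic conditions:
  product age ≥ 62 months: 65 ≥ 62 is true
  country of purchase ∈ {DE, JP, UK, US}: US is in the set → true
  estimated repair cost > 1277 USD: 248 > 1277 is false
  serial number matches: no → false
  water damage present: yes → true
  NOT physical drop damage: yes → false
  extended warranty purchased: yes → true
  defect category ∈ {battery, cosmetic, screen}: software is not in the set → false
  prior claims on this unit < 0: 2 < 0 is false
  tamper seal broken: yes → true
  NOT tamper seal broken: yes → false
  product registered: no → false
  NOT original receipt provided: yes → false
  prior claims on this unit ≤ 0: 2 ≤ 0 is false
  product age between 5 months and 66 months: 65 in [5, 66] is true
Combine:
[1.1.1] true OR true = true
[1.1] NOT true = false
[1.2.1] false OR false = false
[1.2] NOT false = true
[1] exactly-one(false, true) = true
[2.1.1] true OR false = true
[2.1] NOT true = false
[2.2.2.1] false OR false = false
[2.2.2] NOT false = true
[2.2] true AND true = true
[2] false AND true = false
[3.2.1] exactly-one(false, false) = false
[3.2] NOT false = true
[3.3] exactly-one(false, true) = true
[3] true AND true AND true = true
[4] false → true (antecedent false ⇒ implication holds) = true
[root] true AND false AND true AND true = false
Overall: false → refused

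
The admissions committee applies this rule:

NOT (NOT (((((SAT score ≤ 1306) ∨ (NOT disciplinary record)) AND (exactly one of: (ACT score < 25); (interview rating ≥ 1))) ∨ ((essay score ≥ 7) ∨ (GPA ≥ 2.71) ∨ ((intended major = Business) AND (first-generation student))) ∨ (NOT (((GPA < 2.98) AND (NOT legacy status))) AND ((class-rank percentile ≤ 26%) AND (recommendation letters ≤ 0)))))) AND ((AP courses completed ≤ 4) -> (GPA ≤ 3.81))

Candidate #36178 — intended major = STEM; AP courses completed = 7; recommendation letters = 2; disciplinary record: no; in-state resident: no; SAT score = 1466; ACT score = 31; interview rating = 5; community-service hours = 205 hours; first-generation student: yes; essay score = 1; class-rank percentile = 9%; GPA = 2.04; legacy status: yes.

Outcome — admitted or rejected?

Atomic conditions:
  SAT score ≤ 1306: 1466 ≤ 1306 is false
  NOT disciplinary record: no → true
  ACT score < 25: 31 < 25 is false
  interview rating ≥ 1: 5 ≥ 1 is true
  essay score ≥ 7: 1 ≥ 7 is false
  GPA ≥ 2.71: 2.04 ≥ 2.71 is false
  intended major = Business: STEM == Business is false
  first-generation student: yes → true
  GPA < 2.98: 2.04 < 2.98 is true
  NOT legacy status: yes → false
  class-rank percentile ≤ 26%: 9 ≤ 26 is true
  recommendation letters ≤ 0: 2 ≤ 0 is false
  AP courses completed ≤ 4: 7 ≤ 4 is false
  GPA ≤ 3.81: 2.04 ≤ 3.81 is true
Combine:
[1.1.1.1.1] false OR true = true
[1.1.1.1.2] exactly-one(false, true) = true
[1.1.1.1] true AND true = true
[1.1.1.2.3] false AND true = false
[1.1.1.2] false OR false OR false = false
[1.1.1.3.1.1] true AND false = false
[1.1.1.3.1] NOT false = true
[1.1.1.3.2] true AND false = false
[1.1.1.3] true AND false = false
[1.1.1] true OR false OR false = true
[1.1] NOT true = false
[1] NOT false = true
[2] false → true (antecedent false ⇒ implication holds) = true
[root] true AND true = true
Overall: true → admitted

Admitted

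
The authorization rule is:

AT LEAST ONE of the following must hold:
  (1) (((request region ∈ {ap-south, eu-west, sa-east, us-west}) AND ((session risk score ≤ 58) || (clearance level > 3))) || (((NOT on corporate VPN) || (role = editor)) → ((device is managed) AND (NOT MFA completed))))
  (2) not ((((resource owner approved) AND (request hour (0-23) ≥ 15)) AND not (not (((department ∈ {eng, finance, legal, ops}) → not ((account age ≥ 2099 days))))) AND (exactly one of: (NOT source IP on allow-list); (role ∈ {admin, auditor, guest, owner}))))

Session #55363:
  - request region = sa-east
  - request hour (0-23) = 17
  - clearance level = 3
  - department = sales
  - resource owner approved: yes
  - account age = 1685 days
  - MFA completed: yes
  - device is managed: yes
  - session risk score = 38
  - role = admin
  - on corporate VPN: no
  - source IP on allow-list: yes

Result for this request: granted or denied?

Granted

Atomic conditions:
  request region ∈ {ap-south, eu-west, sa-east, us-west}: sa-east is in the set → true
  session risk score ≤ 58: 38 ≤ 58 is true
  clearance level > 3: 3 > 3 is false
  NOT on corporate VPN: no → true
  role = editor: admin == editor is false
  device is managed: yes → true
  NOT MFA completed: yes → false
  resource owner approved: yes → true
  request hour (0-23) ≥ 15: 17 ≥ 15 is true
  department ∈ {eng, finance, legal, ops}: sales is not in the set → false
  account age ≥ 2099 days: 1685 ≥ 2099 is false
  NOT source IP on allow-list: yes → false
  role ∈ {admin, auditor, guest, owner}: admin is in the set → true
Combine:
[1.1.2] true OR false = true
[1.1] true AND true = true
[1.2.1] true OR false = true
[1.2.2] true AND false = false
[1.2] true → false = false
[1] true OR false = true
[2.1.1] true AND true = true
[2.1.2.1.1.2] NOT false = true
[2.1.2.1.1] false → true (antecedent false ⇒ implication holds) = true
[2.1.2.1] NOT true = false
[2.1.2] NOT false = true
[2.1.3] exactly-one(false, true) = true
[2.1] true AND true AND true = true
[2] NOT true = false
[root] true OR false = true
Overall: true → granted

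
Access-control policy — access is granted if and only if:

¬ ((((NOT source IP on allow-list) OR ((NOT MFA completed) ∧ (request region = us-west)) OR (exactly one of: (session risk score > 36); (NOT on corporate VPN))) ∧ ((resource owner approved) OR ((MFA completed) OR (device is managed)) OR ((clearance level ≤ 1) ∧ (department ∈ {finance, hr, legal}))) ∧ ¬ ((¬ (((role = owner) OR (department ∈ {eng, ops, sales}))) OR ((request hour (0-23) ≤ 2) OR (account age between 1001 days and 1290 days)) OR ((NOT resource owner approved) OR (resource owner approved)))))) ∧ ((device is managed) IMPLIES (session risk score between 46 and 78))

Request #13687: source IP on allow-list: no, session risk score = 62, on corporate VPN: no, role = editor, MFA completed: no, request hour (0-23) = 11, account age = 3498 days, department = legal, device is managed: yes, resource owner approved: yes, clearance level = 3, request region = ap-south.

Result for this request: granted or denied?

Granted

Atomic conditions:
  NOT source IP on allow-list: no → true
  NOT MFA completed: no → true
  request region = us-west: ap-south == us-west is false
  session risk score > 36: 62 > 36 is true
  NOT on corporate VPN: no → true
  resource owner approved: yes → true
  MFA completed: no → false
  device is managed: yes → true
  clearance level ≤ 1: 3 ≤ 1 is false
  department ∈ {finance, hr, legal}: legal is in the set → true
  role = owner: editor == owner is false
  department ∈ {eng, ops, sales}: legal is not in the set → false
  request hour (0-23) ≤ 2: 11 ≤ 2 is false
  account age between 1001 days and 1290 days: 3498 in [1001, 1290] is false
  NOT resource owner approved: yes → false
  session risk score between 46 and 78: 62 in [46, 78] is true
Combine:
[1.1.1.2] true AND false = false
[1.1.1.3] exactly-one(true, true) = false
[1.1.1] true OR false OR false = true
[1.1.2.2] false OR true = true
[1.1.2.3] false AND true = false
[1.1.2] true OR true OR false = true
[1.1.3.1.1.1] false OR false = false
[1.1.3.1.1] NOT false = true
[1.1.3.1.2] false OR false = false
[1.1.3.1.3] false OR true = true
[1.1.3.1] true OR false OR true = true
[1.1.3] NOT true = false
[1.1] true AND true AND false = false
[1] NOT false = true
[2] true → true = true
[root] true AND true = true
Overall: true → granted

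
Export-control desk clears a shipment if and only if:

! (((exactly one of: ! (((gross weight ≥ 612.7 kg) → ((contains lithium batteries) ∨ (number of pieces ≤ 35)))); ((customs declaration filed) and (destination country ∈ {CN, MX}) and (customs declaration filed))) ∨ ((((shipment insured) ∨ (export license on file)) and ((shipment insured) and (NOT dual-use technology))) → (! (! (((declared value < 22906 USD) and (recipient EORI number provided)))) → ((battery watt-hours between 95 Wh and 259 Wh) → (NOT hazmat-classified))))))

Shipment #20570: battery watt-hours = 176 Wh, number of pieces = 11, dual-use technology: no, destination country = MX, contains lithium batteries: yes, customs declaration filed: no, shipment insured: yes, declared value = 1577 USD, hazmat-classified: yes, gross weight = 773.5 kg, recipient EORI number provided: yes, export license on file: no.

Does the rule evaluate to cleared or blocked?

Cleared

Atomic conditions:
  gross weight ≥ 612.7 kg: 773.5 ≥ 612.7 is true
  contains lithium batteries: yes → true
  number of pieces ≤ 35: 11 ≤ 35 is true
  customs declaration filed: no → false
  destination country ∈ {CN, MX}: MX is in the set → true
  shipment insured: yes → true
  export license on file: no → false
  NOT dual-use technology: no → true
  declared value < 22906 USD: 1577 < 22906 is true
  recipient EORI number provided: yes → true
  battery watt-hours between 95 Wh and 259 Wh: 176 in [95, 259] is true
  NOT hazmat-classified: yes → false
Combine:
[1.1.1.1.2] true OR true = true
[1.1.1.1] true → true = true
[1.1.1] NOT true = false
[1.1.2] false AND true AND false = false
[1.1] exactly-one(false, false) = false
[1.2.1.1] true OR false = true
[1.2.1.2] true AND true = true
[1.2.1] true AND true = true
[1.2.2.1.1.1] true AND true = true
[1.2.2.1.1] NOT true = false
[1.2.2.1] NOT false = true
[1.2.2.2] true → false = false
[1.2.2] true → false = false
[1.2] true → false = false
[1] false OR false = false
[root] NOT false = true
Overall: true → cleared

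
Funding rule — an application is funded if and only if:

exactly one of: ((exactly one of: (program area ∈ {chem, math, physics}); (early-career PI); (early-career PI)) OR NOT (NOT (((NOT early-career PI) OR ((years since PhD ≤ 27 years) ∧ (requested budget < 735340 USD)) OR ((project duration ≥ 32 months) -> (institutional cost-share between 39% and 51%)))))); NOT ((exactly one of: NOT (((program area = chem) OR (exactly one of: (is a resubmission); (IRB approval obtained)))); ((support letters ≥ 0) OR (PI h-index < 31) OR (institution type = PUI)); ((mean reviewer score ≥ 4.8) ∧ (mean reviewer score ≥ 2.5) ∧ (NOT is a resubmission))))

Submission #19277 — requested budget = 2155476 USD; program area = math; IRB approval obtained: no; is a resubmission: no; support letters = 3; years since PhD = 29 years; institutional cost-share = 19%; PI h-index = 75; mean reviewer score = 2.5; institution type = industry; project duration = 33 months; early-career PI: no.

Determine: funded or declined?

Declined

Atomic conditions:
  program area ∈ {chem, math, physics}: math is in the set → true
  early-career PI: no → false
  NOT early-career PI: no → true
  years since PhD ≤ 27 years: 29 ≤ 27 is false
  requested budget < 735340 USD: 2155476 < 735340 is false
  project duration ≥ 32 months: 33 ≥ 32 is true
  institutional cost-share between 39% and 51%: 19 in [39, 51] is false
  program area = chem: math == chem is false
  is a resubmission: no → false
  IRB approval obtained: no → false
  support letters ≥ 0: 3 ≥ 0 is true
  PI h-index < 31: 75 < 31 is false
  institution type = PUI: industry == PUI is false
  mean reviewer score ≥ 4.8: 2.5 ≥ 4.8 is false
  mean reviewer score ≥ 2.5: 2.5 ≥ 2.5 is true
  NOT is a resubmission: no → true
Combine:
[1.1] exactly-one(true, false, false) = true
[1.2.1.1.2] false AND false = false
[1.2.1.1.3] true → false = false
[1.2.1.1] true OR false OR false = true
[1.2.1] NOT true = false
[1.2] NOT false = true
[1] true OR true = true
[2.1.1.1.2] exactly-one(false, false) = false
[2.1.1.1] false OR false = false
[2.1.1] NOT false = true
[2.1.2] true OR false OR false = true
[2.1.3] false AND true AND true = false
[2.1] exactly-one(true, true, false) = false
[2] NOT false = true
[root] exactly-one(true, true) = false
Overall: false → declined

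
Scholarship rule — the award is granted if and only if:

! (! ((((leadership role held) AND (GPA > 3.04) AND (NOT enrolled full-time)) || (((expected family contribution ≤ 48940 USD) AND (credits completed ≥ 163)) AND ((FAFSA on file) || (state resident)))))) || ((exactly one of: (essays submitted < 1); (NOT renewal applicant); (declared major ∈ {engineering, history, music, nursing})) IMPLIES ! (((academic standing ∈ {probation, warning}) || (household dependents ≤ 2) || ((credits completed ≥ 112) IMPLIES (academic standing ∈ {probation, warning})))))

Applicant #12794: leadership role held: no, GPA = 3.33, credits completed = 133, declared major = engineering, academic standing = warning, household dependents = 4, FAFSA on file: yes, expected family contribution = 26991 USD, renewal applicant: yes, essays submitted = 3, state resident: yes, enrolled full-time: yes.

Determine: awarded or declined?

Atomic conditions:
  leadership role held: no → false
  GPA > 3.04: 3.33 > 3.04 is true
  NOT enrolled full-time: yes → false
  expected family contribution ≤ 48940 USD: 26991 ≤ 48940 is true
  credits completed ≥ 163: 133 ≥ 163 is false
  FAFSA on file: yes → true
  state resident: yes → true
  essays submitted < 1: 3 < 1 is false
  NOT renewal applicant: yes → false
  declared major ∈ {engineering, history, music, nursing}: engineering is in the set → true
  academic standing ∈ {probation, warning}: warning is in the set → true
  household dependents ≤ 2: 4 ≤ 2 is false
  credits completed ≥ 112: 133 ≥ 112 is true
Combine:
[1.1.1.1] false AND true AND false = false
[1.1.1.2.1] true AND false = false
[1.1.1.2.2] true OR true = true
[1.1.1.2] false AND true = false
[1.1.1] false OR false = false
[1.1] NOT false = true
[1] NOT true = false
[2.1] exactly-one(false, false, true) = true
[2.2.1.3] true → true = true
[2.2.1] true OR false OR true = true
[2.2] NOT true = false
[2] true → false = false
[root] false OR false = false
Overall: false → declined

Declined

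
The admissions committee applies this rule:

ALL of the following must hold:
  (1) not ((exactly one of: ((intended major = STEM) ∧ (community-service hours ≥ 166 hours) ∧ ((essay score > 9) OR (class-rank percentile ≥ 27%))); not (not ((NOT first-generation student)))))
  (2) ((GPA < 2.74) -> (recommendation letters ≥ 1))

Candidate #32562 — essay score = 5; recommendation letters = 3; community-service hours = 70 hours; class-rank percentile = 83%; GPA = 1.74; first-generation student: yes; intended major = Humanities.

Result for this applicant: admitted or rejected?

Admitted

Atomic conditions:
  intended major = STEM: Humanities == STEM is false
  community-service hours ≥ 166 hours: 70 ≥ 166 is false
  essay score > 9: 5 > 9 is false
  class-rank percentile ≥ 27%: 83 ≥ 27 is true
  NOT first-generation student: yes → false
  GPA < 2.74: 1.74 < 2.74 is true
  recommendation letters ≥ 1: 3 ≥ 1 is true
Combine:
[1.1.1.3] false OR true = true
[1.1.1] false AND false AND true = false
[1.1.2.1] NOT false = true
[1.1.2] NOT true = false
[1.1] exactly-one(false, false) = false
[1] NOT false = true
[2] true → true = true
[root] true AND true = true
Overall: true → admitted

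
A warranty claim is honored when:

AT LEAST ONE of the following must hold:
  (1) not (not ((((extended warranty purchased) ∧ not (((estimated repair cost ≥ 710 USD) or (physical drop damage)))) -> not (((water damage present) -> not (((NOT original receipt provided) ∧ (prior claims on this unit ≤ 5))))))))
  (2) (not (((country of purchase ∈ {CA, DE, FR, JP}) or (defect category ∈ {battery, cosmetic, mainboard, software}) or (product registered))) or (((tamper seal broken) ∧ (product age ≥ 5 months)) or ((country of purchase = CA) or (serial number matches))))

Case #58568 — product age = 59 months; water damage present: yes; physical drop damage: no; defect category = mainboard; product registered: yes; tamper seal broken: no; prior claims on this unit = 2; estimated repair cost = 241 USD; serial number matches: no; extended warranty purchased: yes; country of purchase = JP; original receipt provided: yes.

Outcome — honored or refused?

Refused

Atomic conditions:
  extended warranty purchased: yes → true
  estimated repair cost ≥ 710 USD: 241 ≥ 710 is false
  physical drop damage: no → false
  water damage present: yes → true
  NOT original receipt provided: yes → false
  prior claims on this unit ≤ 5: 2 ≤ 5 is true
  country of purchase ∈ {CA, DE, FR, JP}: JP is in the set → true
  defect category ∈ {battery, cosmetic, mainboard, software}: mainboard is in the set → true
  product registered: yes → true
  tamper seal broken: no → false
  product age ≥ 5 months: 59 ≥ 5 is true
  country of purchase = CA: JP == CA is false
  serial number matches: no → false
Combine:
[1.1.1.1.2.1] false OR false = false
[1.1.1.1.2] NOT false = true
[1.1.1.1] true AND true = true
[1.1.1.2.1.2.1] false AND true = false
[1.1.1.2.1.2] NOT false = true
[1.1.1.2.1] true → true = true
[1.1.1.2] NOT true = false
[1.1.1] true → false = false
[1.1] NOT false = true
[1] NOT true = false
[2.1.1] true OR true OR true = true
[2.1] NOT true = false
[2.2.1] false AND true = false
[2.2.2] false OR false = false
[2.2] false OR false = false
[2] false OR false = false
[root] false OR false = false
Overall: false → refused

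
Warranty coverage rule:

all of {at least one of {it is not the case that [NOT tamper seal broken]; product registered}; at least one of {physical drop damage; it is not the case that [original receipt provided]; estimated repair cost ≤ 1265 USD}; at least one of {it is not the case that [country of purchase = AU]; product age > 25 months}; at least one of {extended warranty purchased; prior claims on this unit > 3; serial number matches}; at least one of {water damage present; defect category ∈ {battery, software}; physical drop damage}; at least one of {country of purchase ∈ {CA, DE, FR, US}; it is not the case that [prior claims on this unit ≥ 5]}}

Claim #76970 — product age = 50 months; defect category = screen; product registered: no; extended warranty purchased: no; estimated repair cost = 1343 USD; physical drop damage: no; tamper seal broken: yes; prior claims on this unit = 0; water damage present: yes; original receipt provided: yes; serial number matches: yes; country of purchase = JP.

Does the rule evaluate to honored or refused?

Refused

Atomic conditions:
  NOT tamper seal broken: yes → false
  product registered: no → false
  physical drop damage: no → false
  original receipt provided: yes → true
  estimated repair cost ≤ 1265 USD: 1343 ≤ 1265 is false
  country of purchase = AU: JP == AU is false
  product age > 25 months: 50 > 25 is true
  extended warranty purchased: no → false
  prior claims on this unit > 3: 0 > 3 is false
  serial number matches: yes → true
  water damage present: yes → true
  defect category ∈ {battery, software}: screen is not in the set → false
  country of purchase ∈ {CA, DE, FR, US}: JP is not in the set → false
  prior claims on this unit ≥ 5: 0 ≥ 5 is false
Combine:
[1.1] NOT false = true
[1] true OR false = true
[2.2] NOT true = false
[2] false OR false OR false = false
[3.1] NOT false = true
[3] true OR true = true
[4] false OR false OR true = true
[5] true OR false OR false = true
[6.2] NOT false = true
[6] false OR true = true
[root] true AND false AND true AND true AND true AND true = false
Overall: false → refused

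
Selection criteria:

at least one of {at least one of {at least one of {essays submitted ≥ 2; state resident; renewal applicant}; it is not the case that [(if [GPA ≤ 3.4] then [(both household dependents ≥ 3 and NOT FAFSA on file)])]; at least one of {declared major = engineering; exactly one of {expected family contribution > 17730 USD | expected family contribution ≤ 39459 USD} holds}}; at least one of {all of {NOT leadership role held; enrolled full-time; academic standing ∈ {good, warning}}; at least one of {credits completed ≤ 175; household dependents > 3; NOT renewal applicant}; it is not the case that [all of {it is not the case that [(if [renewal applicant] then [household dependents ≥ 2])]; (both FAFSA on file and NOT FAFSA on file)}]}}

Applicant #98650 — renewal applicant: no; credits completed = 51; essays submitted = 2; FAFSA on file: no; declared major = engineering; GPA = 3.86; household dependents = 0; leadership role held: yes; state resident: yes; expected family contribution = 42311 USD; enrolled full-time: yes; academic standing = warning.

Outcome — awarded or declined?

Awarded

Atomic conditions:
  essays submitted ≥ 2: 2 ≥ 2 is true
  state resident: yes → true
  renewal applicant: no → false
  GPA ≤ 3.4: 3.86 ≤ 3.4 is false
  household dependents ≥ 3: 0 ≥ 3 is false
  NOT FAFSA on file: no → true
  declared major = engineering: engineering == engineering is true
  expected family contribution > 17730 USD: 42311 > 17730 is true
  expected family contribution ≤ 39459 USD: 42311 ≤ 39459 is false
  NOT leadership role held: yes → false
  enrolled full-time: yes → true
  academic standing ∈ {good, warning}: warning is in the set → true
  credits completed ≤ 175: 51 ≤ 175 is true
  household dependents > 3: 0 > 3 is false
  NOT renewal applicant: no → true
  household dependents ≥ 2: 0 ≥ 2 is false
  FAFSA on file: no → false
Combine:
[1.1] true OR true OR false = true
[1.2.1.2] false AND true = false
[1.2.1] false → false (antecedent false ⇒ implication holds) = true
[1.2] NOT true = false
[1.3.2] exactly-one(true, false) = true
[1.3] true OR true = true
[1] true OR false OR true = true
[2.1] false AND true AND true = false
[2.2] true OR false OR true = true
[2.3.1.1.1] false → false (antecedent false ⇒ implication holds) = true
[2.3.1.1] NOT true = false
[2.3.1.2] false AND true = false
[2.3.1] false AND false = false
[2.3] NOT false = true
[2] false OR true OR true = true
[root] true OR true = true
Overall: true → awarded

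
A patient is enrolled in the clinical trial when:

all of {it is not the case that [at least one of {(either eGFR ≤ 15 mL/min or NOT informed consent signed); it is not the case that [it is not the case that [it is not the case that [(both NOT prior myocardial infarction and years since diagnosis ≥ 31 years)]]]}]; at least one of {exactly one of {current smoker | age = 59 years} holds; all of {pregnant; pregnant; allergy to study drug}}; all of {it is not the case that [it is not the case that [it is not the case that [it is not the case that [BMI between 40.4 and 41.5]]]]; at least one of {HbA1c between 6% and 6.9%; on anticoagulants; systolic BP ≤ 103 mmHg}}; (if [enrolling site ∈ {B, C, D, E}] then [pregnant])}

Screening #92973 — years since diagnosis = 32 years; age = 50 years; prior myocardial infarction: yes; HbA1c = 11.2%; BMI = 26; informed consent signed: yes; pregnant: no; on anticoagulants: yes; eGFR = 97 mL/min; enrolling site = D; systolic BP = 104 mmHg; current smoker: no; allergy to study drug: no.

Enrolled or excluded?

Excluded

Atomic conditions:
  eGFR ≤ 15 mL/min: 97 ≤ 15 is false
  NOT informed consent signed: yes → false
  NOT prior myocardial infarction: yes → false
  years since diagnosis ≥ 31 years: 32 ≥ 31 is true
  current smoker: no → false
  age = 59 years: 50 == 59 is false
  pregnant: no → false
  allergy to study drug: no → false
  BMI between 40.4 and 41.5: 26 in [40.4, 41.5] is false
  HbA1c between 6% and 6.9%: 11.2 in [6, 6.9] is false
  on anticoagulants: yes → true
  systolic BP ≤ 103 mmHg: 104 ≤ 103 is false
  enrolling site ∈ {B, C, D, E}: D is in the set → true
Combine:
[1.1.1] false OR false = false
[1.1.2.1.1.1] false AND true = false
[1.1.2.1.1] NOT false = true
[1.1.2.1] NOT true = false
[1.1.2] NOT false = true
[1.1] false OR true = true
[1] NOT true = false
[2.1] exactly-one(false, false) = false
[2.2] false AND false AND false = false
[2] false OR false = false
[3.1.1.1.1] NOT false = true
[3.1.1.1] NOT true = false
[3.1.1] NOT false = true
[3.1] NOT true = false
[3.2] false OR true OR false = true
[3] false AND true = false
[4] true → false = false
[root] false AND false AND false AND false = false
Overall: false → excluded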